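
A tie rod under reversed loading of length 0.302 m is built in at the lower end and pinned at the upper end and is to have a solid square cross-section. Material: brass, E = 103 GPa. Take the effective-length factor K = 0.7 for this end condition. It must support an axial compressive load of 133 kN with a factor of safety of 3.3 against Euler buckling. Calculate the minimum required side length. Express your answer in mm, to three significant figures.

a ≈ 21.9 mm

Required P_cr = n·P = 3.3 × 133 = 438.9 kN
L_e = K·L = 0.7 × 0.302 = 0.2114 m
Required I = P_cr·L_e²/(π²E) = 4.389×10^5 × 0.2114² / (π² × 1.03×10^11) = 1.929×10^-8 m⁴
I_req = 1.929×10^4 mm⁴
Solid square: I = a⁴/12  ⇒  a = (12I)^(1/4) = (12×1.929×10^4)^(1/4) = 21.9 mm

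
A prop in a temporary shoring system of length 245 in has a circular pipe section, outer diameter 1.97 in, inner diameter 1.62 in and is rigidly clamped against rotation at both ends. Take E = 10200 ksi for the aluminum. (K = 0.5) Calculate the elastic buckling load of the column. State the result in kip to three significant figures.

d_o = 1.97 in, d_i = 1.62 in
I = π(d_o⁴ − d_i⁴)/64 = π(1.97⁴ − 1.620⁴)/64 = 0.4012 in⁴
Effective length L_e = K·L = 0.5 × 245 = 122.5 in
P_cr = π²EI / L_e² = π² × 10200×10³ × 0.4012 / 122.5² = 2.692×10^3 lb

P_cr ≈ 2.69 kip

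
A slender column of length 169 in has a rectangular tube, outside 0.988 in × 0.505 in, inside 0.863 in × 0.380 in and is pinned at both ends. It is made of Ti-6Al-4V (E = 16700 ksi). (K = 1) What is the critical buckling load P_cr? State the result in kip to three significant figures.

P_cr ≈ 0.0384 kip

Weak-axis I_min = (h_o·b_o³ − h_i·b_i³)/12 with b_o = 0.505, b_i = 0.3800 in (shorter outer/inner sides).
I_min = (0.988×0.505³ − 0.8630×0.3800³)/12 = 6.657×10^-3 in⁴
Effective length L_e = K·L = 1 × 169 = 169.0 in
P_cr = π²EI / L_e² = π² × 16700×10³ × 6.657×10^-3 / 169.0² = 38.42 lb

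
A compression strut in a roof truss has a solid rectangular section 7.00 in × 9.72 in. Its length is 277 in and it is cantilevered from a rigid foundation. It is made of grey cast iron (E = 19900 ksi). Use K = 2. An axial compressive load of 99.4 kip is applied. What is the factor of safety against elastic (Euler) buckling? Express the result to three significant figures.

n ≈ 1.79

Buckling occurs about the weak axis: I_min = h·b³/12 with b = 7.00 in (the shorter side).
I_min = 9.72×7.00³/12 = 277.8 in⁴
Effective length L_e = K·L = 2 × 277 = 554.0 in
P_cr = π²EI / L_e² = π² × 19900×10³ × 277.8 / 554.0² = 1.778×10^5 lb
Factor of safety n = P_cr / P = 177.79 / 99.4 = 1.79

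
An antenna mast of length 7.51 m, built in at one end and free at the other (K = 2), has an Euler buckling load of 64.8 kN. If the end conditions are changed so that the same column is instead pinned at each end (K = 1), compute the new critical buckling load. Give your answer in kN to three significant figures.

P_cr ∝ 1/K², so P_cr,new = P_cr,old × (K_old/K_new)² = 64.8 × (2/1)²
= 64.8 × 4.000 = 259 kN

P_cr ≈ 259 kN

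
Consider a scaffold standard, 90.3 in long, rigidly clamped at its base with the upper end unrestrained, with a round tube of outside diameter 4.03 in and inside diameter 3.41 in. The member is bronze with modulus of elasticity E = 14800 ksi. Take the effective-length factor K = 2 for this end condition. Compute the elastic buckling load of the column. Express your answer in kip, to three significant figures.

P_cr ≈ 28.3 kip

d_o = 4.03 in, d_i = 3.41 in
I = π(d_o⁴ − d_i⁴)/64 = π(4.03⁴ − 3.410⁴)/64 = 6.310 in⁴
Effective length L_e = K·L = 2 × 90.3 = 180.6 in
P_cr = π²EI / L_e² = π² × 14800×10³ × 6.310 / 180.6² = 2.826×10^4 lb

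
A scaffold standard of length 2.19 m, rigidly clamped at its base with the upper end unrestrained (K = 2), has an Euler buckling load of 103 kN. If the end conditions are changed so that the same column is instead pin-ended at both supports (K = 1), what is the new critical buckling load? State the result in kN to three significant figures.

P_cr ∝ 1/K², so P_cr,new = P_cr,old × (K_old/K_new)² = 103 × (2/1)²
= 103 × 4.000 = 412 kN

P_cr ≈ 412 kN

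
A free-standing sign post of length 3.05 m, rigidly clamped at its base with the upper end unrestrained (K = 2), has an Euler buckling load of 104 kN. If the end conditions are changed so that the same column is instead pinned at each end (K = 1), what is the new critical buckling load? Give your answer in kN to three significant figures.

P_cr ≈ 416 kN

P_cr ∝ 1/K², so P_cr,new = P_cr,old × (K_old/K_new)² = 104 × (2/1)²
= 104 × 4.000 = 416 kN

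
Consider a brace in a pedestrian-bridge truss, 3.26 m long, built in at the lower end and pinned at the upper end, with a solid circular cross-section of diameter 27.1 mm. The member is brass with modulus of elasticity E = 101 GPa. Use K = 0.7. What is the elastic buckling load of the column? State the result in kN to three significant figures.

I = πd⁴/64 = π×27.1⁴/64 = 2.648×10^4 mm⁴
I = 2.648×10^4 mm⁴ = 2.648×10^-8 m⁴
Effective length L_e = K·L = 0.7 × 3.26 = 2.282 m
P_cr = π²EI / L_e² = π² × 101×10⁹ × 2.648×10^-8 / 2.282² = 5.068×10^3 N

P_cr ≈ 5.07 kN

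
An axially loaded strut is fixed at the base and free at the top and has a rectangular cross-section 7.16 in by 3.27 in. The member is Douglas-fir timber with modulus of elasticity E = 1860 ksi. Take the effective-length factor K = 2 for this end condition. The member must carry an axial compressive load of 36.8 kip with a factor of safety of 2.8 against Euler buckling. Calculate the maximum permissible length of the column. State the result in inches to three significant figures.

L_max ≈ 30.5 in

Buckling occurs about the weak axis: I_min = h·b³/12 with b = 3.27 in (the shorter side).
I_min = 7.16×3.27³/12 = 20.86 in⁴
Required critical load P_cr = n·P = 2.8 × 36.8 = 103.0 kip = 1.030×10^5 lb
From P_cr = π²EI/(K·L)²:  L = (1/K)·√(π²EI/P_cr) = (1/2)·√(π²×1.86×10^6×20.86/1.030×10^5)
L = 30.5 in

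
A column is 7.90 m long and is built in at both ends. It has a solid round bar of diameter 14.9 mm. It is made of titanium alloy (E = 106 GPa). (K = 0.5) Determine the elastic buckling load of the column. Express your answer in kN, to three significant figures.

P_cr ≈ 0.162 kN

I = πd⁴/64 = π×14.9⁴/64 = 2.419×10^3 mm⁴
I = 2.419×10^3 mm⁴ = 2.419×10^-9 m⁴
Effective length L_e = K·L = 0.5 × 7.90 = 3.950 m
P_cr = π²EI / L_e² = π² × 106×10⁹ × 2.419×10^-9 / 3.950² = 162.2 N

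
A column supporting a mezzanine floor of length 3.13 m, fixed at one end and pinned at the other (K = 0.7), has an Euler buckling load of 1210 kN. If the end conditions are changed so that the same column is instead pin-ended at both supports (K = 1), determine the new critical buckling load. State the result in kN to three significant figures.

P_cr ∝ 1/K², so P_cr,new = P_cr,old × (K_old/K_new)² = 1210 × (0.7/1)²
= 1210 × 0.4900 = 593 kN

P_cr ≈ 593 kN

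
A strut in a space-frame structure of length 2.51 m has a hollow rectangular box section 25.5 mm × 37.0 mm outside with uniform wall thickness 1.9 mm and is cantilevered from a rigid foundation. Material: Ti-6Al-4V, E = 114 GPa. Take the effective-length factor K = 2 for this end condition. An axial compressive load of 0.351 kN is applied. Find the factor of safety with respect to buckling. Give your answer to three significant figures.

Inner dimensions: h_i = 37.0 − 2×1.9 = 33.20 mm, b_i = 25.5 − 2×1.9 = 21.70 mm
Weak-axis I_min = (h_o·b_o³ − h_i·b_i³)/12 with b_o = 25.5, b_i = 21.70 mm (shorter outer/inner sides).
I_min = (37.0×25.5³ − 33.20×21.70³)/12 = 2.286×10^4 mm⁴
I = 2.286×10^4 mm⁴ = 2.286×10^-8 m⁴
Effective length L_e = K·L = 2 × 2.51 = 5.020 m
P_cr = π²EI / L_e² = π² × 114×10⁹ × 2.286×10^-8 / 5.020² = 1.020×10^3 N
Factor of safety n = P_cr / P = 1.0204 / 0.351 = 2.91

n ≈ 2.91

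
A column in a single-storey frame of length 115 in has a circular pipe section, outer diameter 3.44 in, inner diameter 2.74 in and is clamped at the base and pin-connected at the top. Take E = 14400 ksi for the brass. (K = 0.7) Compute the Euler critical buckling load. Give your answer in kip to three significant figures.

d_o = 3.44 in, d_i = 2.74 in
I = π(d_o⁴ − d_i⁴)/64 = π(3.44⁴ − 2.740⁴)/64 = 4.107 in⁴
Effective length L_e = K·L = 0.7 × 115 = 80.50 in
P_cr = π²EI / L_e² = π² × 14400×10³ × 4.107 / 80.50² = 9.008×10^4 lb

P_cr ≈ 90.1 kip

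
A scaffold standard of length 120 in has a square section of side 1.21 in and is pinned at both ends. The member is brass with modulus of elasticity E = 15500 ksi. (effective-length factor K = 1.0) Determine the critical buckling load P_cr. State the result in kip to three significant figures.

P_cr ≈ 1.90 kip

I = a⁴/12 = 1.21⁴/12 = 0.1786 in⁴
Effective length L_e = K·L = 1 × 120 = 120.0 in
P_cr = π²EI / L_e² = π² × 15500×10³ × 0.1786 / 120.0² = 1.898×10^3 lb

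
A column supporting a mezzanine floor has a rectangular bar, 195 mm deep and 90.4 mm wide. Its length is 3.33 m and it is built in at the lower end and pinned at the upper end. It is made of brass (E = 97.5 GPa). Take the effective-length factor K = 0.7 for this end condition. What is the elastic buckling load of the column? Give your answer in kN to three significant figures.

Buckling occurs about the weak axis: I_min = h·b³/12 with b = 90.4 mm (the shorter side).
I_min = 195×90.4³/12 = 1.200×10^7 mm⁴
I = 1.200×10^7 mm⁴ = 1.200×10^-5 m⁴
Effective length L_e = K·L = 0.7 × 3.33 = 2.331 m
P_cr = π²EI / L_e² = π² × 97.5×10⁹ × 1.200×10^-5 / 2.331² = 2.126×10^6 N

P_cr ≈ 2130 kN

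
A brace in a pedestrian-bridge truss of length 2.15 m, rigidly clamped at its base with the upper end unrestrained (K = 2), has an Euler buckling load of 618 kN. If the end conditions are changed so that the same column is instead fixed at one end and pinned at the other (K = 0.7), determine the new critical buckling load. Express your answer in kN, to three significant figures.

P_cr ≈ 5040 kN

P_cr ∝ 1/K², so P_cr,new = P_cr,old × (K_old/K_new)² = 618 × (2/0.7)²
= 618 × 8.163 = 5040 kN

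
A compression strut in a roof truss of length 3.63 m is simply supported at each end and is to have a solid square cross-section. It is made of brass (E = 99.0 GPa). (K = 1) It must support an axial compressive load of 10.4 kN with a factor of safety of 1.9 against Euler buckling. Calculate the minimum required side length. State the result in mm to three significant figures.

Required P_cr = n·P = 1.9 × 10.4 = 19.76 kN
L_e = K·L = 1 × 3.63 = 3.630 m
Required I = P_cr·L_e²/(π²E) = 1.976×10^4 × 3.630² / (π² × 9.90×10^10) = 2.665×10^-7 m⁴
I_req = 2.665×10^5 mm⁴
Solid square: I = a⁴/12  ⇒  a = (12I)^(1/4) = (12×2.665×10^5)^(1/4) = 42.3 mm

a ≈ 42.3 mm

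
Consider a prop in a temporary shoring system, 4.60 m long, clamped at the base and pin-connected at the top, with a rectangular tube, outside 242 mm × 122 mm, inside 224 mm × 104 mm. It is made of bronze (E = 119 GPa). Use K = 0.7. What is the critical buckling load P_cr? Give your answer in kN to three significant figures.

Weak-axis I_min = (h_o·b_o³ − h_i·b_i³)/12 with b_o = 122, b_i = 104.0 mm (shorter outer/inner sides).
I_min = (242×122³ − 224.0×104.0³)/12 = 1.562×10^7 mm⁴
I = 1.562×10^7 mm⁴ = 1.562×10^-5 m⁴
Effective length L_e = K·L = 0.7 × 4.60 = 3.220 m
P_cr = π²EI / L_e² = π² × 119×10⁹ × 1.562×10^-5 / 3.220² = 1.770×10^6 N

P_cr ≈ 1770 kN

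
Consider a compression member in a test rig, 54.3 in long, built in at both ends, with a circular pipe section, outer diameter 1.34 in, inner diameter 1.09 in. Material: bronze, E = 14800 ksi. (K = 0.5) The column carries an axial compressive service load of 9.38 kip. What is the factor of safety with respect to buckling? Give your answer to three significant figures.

n ≈ 1.88

d_o = 1.34 in, d_i = 1.09 in
I = π(d_o⁴ − d_i⁴)/64 = π(1.34⁴ − 1.090⁴)/64 = 8.898×10^-2 in⁴
Effective length L_e = K·L = 0.5 × 54.3 = 27.15 in
P_cr = π²EI / L_e² = π² × 14800×10³ × 8.898×10^-2 / 27.15² = 1.763×10^4 lb
Factor of safety n = P_cr / P = 17.632 / 9.38 = 1.88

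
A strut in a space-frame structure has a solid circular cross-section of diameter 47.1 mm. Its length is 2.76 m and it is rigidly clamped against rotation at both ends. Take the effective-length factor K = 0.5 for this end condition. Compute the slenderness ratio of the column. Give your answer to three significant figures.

λ ≈ 117

For a solid circle r = d/4 = 47.1/4 = 11.78 mm
L_e = K·L = 0.5 × 2.76 m = 1.380 m = 1380.0 mm
λ = L_e / r_min = 1380.0 / 11.78 = 117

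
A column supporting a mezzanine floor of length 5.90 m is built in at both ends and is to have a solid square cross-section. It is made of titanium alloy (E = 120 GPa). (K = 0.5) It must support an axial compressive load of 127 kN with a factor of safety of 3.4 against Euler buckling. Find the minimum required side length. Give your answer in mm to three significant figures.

Required P_cr = n·P = 3.4 × 127 = 431.8 kN
L_e = K·L = 0.5 × 5.90 = 2.950 m
Required I = P_cr·L_e²/(π²E) = 4.318×10^5 × 2.950² / (π² × 1.20×10^11) = 3.173×10^-6 m⁴
I_req = 3.173×10^6 mm⁴
Solid square: I = a⁴/12  ⇒  a = (12I)^(1/4) = (12×3.173×10^6)^(1/4) = 78.6 mm

a ≈ 78.6 mm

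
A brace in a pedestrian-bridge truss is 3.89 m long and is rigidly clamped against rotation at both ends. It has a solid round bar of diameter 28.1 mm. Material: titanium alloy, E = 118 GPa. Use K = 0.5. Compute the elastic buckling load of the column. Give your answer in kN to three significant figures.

I = πd⁴/64 = π×28.1⁴/64 = 3.061×10^4 mm⁴
I = 3.061×10^4 mm⁴ = 3.061×10^-8 m⁴
Effective length L_e = K·L = 0.5 × 3.89 = 1.945 m
P_cr = π²EI / L_e² = π² × 118×10⁹ × 3.061×10^-8 / 1.945² = 9.422×10^3 N

P_cr ≈ 9.42 kN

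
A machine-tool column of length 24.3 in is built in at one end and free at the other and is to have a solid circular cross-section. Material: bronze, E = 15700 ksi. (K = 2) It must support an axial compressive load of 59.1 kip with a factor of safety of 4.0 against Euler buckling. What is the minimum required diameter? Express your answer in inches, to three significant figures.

Required P_cr = n·P = 4.0 × 59.1 = 236.4 kip
L_e = K·L = 2 × 24.3 = 48.60 in
Required I = P_cr·L_e²/(π²E) = 2.364×10^5 × 48.60² / (π² × 1.57×10^7) = 3.603 in⁴
Solid circle: I = πd⁴/64  ⇒  d = (64I/π)^(1/4) = (64×3.603/π)^(1/4) = 2.93 in

d ≈ 2.93 in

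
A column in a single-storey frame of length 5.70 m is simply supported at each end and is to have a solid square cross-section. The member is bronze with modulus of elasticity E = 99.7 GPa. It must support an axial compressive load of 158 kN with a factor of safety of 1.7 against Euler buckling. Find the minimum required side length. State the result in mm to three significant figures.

a ≈ 102 mm

Required P_cr = n·P = 1.7 × 158 = 268.6 kN
L_e = K·L = 1 × 5.70 = 5.700 m
Required I = P_cr·L_e²/(π²E) = 2.686×10^5 × 5.700² / (π² × 9.97×10^10) = 8.869×10^-6 m⁴
I_req = 8.869×10^6 mm⁴
Solid square: I = a⁴/12  ⇒  a = (12I)^(1/4) = (12×8.869×10^6)^(1/4) = 102 mm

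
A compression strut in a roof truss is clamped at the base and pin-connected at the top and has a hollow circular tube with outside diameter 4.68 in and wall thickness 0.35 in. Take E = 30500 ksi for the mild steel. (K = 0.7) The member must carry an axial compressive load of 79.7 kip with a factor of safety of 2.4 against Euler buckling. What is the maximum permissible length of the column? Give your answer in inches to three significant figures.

Inner diameter d_i = 4.68 − 2×0.35 = 3.980 in
I = π(d_o⁴ − d_i⁴)/64 = π(4.68⁴ − 3.980⁴)/64 = 11.23 in⁴
Required critical load P_cr = n·P = 2.4 × 79.7 = 191.3 kip = 1.913×10^5 lb
From P_cr = π²EI/(K·L)²:  L = (1/K)·√(π²EI/P_cr) = (1/0.7)·√(π²×3.05×10^7×11.23/1.913×10^5)
L = 190 in

L_max ≈ 190 in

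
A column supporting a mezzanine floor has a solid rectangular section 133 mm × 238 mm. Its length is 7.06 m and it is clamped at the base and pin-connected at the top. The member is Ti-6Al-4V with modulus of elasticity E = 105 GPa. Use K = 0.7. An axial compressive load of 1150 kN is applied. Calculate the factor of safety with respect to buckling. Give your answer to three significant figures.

n ≈ 1.72

Buckling occurs about the weak axis: I_min = h·b³/12 with b = 133 mm (the shorter side).
I_min = 238×133³/12 = 4.666×10^7 mm⁴
I = 4.666×10^7 mm⁴ = 4.666×10^-5 m⁴
Effective length L_e = K·L = 0.7 × 7.06 = 4.942 m
P_cr = π²EI / L_e² = π² × 105×10⁹ × 4.666×10^-5 / 4.942² = 1.980×10^6 N
Factor of safety n = P_cr / P = 1979.9 / 1150 = 1.72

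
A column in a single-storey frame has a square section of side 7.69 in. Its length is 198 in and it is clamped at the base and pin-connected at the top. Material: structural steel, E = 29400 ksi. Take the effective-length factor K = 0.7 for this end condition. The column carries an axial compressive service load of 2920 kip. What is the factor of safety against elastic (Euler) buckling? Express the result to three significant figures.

n ≈ 1.51

I = a⁴/12 = 7.69⁴/12 = 291.4 in⁴
Effective length L_e = K·L = 0.7 × 198 = 138.6 in
P_cr = π²EI / L_e² = π² × 29400×10³ × 291.4 / 138.6² = 4.402×10^6 lb
Factor of safety n = P_cr / P = 4401.9 / 2920 = 1.51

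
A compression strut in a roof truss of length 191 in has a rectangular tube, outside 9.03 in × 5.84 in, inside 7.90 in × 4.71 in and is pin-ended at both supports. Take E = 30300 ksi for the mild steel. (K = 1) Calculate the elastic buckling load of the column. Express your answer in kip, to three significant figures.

Weak-axis I_min = (h_o·b_o³ − h_i·b_i³)/12 with b_o = 5.84, b_i = 4.710 in (shorter outer/inner sides).
I_min = (9.03×5.84³ − 7.900×4.710³)/12 = 81.09 in⁴
Effective length L_e = K·L = 1 × 191 = 191.0 in
P_cr = π²EI / L_e² = π² × 30300×10³ × 81.09 / 191.0² = 6.648×10^5 lb

P_cr ≈ 665 kip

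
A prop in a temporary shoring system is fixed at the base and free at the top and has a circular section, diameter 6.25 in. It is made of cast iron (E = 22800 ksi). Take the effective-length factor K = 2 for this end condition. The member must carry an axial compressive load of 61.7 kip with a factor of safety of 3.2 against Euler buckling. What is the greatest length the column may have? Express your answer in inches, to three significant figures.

L_max ≈ 146 in

I = πd⁴/64 = π×6.25⁴/64 = 74.90 in⁴
Required critical load P_cr = n·P = 3.2 × 61.7 = 197.4 kip = 1.974×10^5 lb
From P_cr = π²EI/(K·L)²:  L = (1/K)·√(π²EI/P_cr) = (1/2)·√(π²×2.28×10^7×74.90/1.974×10^5)
L = 146 in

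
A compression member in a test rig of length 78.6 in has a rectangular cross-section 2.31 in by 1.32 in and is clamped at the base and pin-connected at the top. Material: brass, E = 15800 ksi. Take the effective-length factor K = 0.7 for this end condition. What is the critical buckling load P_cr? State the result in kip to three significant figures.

P_cr ≈ 22.8 kip

Buckling occurs about the weak axis: I_min = h·b³/12 with b = 1.32 in (the shorter side).
I_min = 2.31×1.32³/12 = 0.4427 in⁴
Effective length L_e = K·L = 0.7 × 78.6 = 55.02 in
P_cr = π²EI / L_e² = π² × 15800×10³ × 0.4427 / 55.02² = 2.281×10^4 lb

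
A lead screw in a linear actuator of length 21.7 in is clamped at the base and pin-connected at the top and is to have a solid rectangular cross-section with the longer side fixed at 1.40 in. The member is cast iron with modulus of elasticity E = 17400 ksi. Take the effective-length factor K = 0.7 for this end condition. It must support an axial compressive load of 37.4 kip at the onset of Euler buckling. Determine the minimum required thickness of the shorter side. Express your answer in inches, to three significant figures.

b ≈ 0.755 in

L_e = K·L = 0.7 × 21.7 = 15.19 in
Required I = P_cr·L_e²/(π²E) = 3.740×10^4 × 15.19² / (π² × 1.74×10^7) = 5.025×10^-2 in⁴
Rectangle, weak axis: I_min = h·b³/12 with h = 1.40 in fixed  ⇒  b = (12I/h)^(1/3) = 0.755 in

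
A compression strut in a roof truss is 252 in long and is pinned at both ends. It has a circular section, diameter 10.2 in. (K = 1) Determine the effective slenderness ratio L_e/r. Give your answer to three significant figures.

For a solid circle r = d/4 = 10.2/4 = 2.550 in
L_e = K·L = 1 × 252 = 252.0 in
λ = L_e / r_min = 252.00 / 2.550 = 98.8

λ ≈ 98.8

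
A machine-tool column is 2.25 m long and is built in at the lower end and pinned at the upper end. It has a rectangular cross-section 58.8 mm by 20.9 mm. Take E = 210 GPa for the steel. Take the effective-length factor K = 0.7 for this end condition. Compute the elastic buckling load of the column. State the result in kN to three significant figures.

P_cr ≈ 37.4 kN

Buckling occurs about the weak axis: I_min = h·b³/12 with b = 20.9 mm (the shorter side).
I_min = 58.8×20.9³/12 = 4.473×10^4 mm⁴
I = 4.473×10^4 mm⁴ = 4.473×10^-8 m⁴
Effective length L_e = K·L = 0.7 × 2.25 = 1.575 m
P_cr = π²EI / L_e² = π² × 210×10⁹ × 4.473×10^-8 / 1.575² = 3.738×10^4 N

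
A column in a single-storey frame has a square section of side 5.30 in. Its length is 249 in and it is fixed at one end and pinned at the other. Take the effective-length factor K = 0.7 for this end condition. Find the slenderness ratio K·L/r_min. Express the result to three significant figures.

For a square r = a/√12 = 5.30/√12 = 1.530 in
L_e = K·L = 0.7 × 249 = 174.3 in
λ = L_e / r_min = 174.30 / 1.530 = 114

λ ≈ 114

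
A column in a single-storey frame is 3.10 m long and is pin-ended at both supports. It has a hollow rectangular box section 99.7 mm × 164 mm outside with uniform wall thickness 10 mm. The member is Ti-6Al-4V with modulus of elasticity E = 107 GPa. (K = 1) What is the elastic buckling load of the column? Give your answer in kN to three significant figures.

P_cr ≈ 821 kN

Inner dimensions: h_i = 164 − 2×10 = 144.0 mm, b_i = 99.7 − 2×10 = 79.70 mm
Weak-axis I_min = (h_o·b_o³ − h_i·b_i³)/12 with b_o = 99.7, b_i = 79.70 mm (shorter outer/inner sides).
I_min = (164×99.7³ − 144.0×79.70³)/12 = 7.469×10^6 mm⁴
I = 7.469×10^6 mm⁴ = 7.469×10^-6 m⁴
Effective length L_e = K·L = 1 × 3.10 = 3.100 m
P_cr = π²EI / L_e² = π² × 107×10⁹ × 7.469×10^-6 / 3.100² = 8.208×10^5 N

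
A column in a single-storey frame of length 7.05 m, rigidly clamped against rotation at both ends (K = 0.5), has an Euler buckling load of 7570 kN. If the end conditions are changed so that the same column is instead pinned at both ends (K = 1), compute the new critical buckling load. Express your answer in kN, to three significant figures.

P_cr ∝ 1/K², so P_cr,new = P_cr,old × (K_old/K_new)² = 7570 × (0.5/1)²
= 7570 × 0.2500 = 1890 kN

P_cr ≈ 1890 kN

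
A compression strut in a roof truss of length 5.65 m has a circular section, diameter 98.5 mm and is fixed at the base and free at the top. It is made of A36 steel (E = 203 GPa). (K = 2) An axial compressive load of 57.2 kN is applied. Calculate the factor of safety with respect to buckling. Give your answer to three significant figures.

n ≈ 1.27

I = πd⁴/64 = π×98.5⁴/64 = 4.621×10^6 mm⁴
I = 4.621×10^6 mm⁴ = 4.621×10^-6 m⁴
Effective length L_e = K·L = 2 × 5.65 = 11.30 m
P_cr = π²EI / L_e² = π² × 203×10⁹ × 4.621×10^-6 / 11.30² = 7.250×10^4 N
Factor of safety n = P_cr / P = 72.503 / 57.2 = 1.27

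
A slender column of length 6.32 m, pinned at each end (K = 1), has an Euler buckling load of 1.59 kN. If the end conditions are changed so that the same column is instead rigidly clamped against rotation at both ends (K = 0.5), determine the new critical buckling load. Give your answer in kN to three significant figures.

P_cr ∝ 1/K², so P_cr,new = P_cr,old × (K_old/K_new)² = 1.59 × (1/0.5)²
= 1.59 × 4.000 = 6.36 kN

P_cr ≈ 6.36 kN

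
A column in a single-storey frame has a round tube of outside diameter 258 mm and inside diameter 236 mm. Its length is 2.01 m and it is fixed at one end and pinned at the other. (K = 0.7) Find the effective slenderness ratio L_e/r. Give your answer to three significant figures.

d_o = 258 mm, d_i = 236 mm
I = π(d_o⁴ − d_i⁴)/64 = π(258⁴ − 236.0⁴)/64 = 6.522×10^7 mm⁴
A = 8.536×10^3 mm²;  r_min = √(I/A) = √(6.522×10^7/8.536×10^3) = 87.41 mm
L_e = K·L = 0.7 × 2.01 m = 1.407 m = 1407.0 mm
λ = L_e / r_min = 1407.0 / 87.41 = 16.1

λ ≈ 16.1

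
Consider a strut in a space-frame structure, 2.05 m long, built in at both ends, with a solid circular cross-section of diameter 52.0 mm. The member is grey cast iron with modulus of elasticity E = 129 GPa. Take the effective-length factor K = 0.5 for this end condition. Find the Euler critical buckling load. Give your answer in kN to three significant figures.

P_cr ≈ 435 kN

I = πd⁴/64 = π×52.0⁴/64 = 3.589×10^5 mm⁴
I = 3.589×10^5 mm⁴ = 3.589×10^-7 m⁴
Effective length L_e = K·L = 0.5 × 2.05 = 1.025 m
P_cr = π²EI / L_e² = π² × 129×10⁹ × 3.589×10^-7 / 1.025² = 4.349×10^5 N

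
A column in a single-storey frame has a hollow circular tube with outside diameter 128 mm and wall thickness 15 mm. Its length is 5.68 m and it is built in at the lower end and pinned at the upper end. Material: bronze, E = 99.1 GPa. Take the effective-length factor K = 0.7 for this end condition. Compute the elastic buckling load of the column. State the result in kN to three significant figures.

P_cr ≈ 535 kN

Inner diameter d_i = 128 − 2×15 = 98.00 mm
I = π(d_o⁴ − d_i⁴)/64 = π(128⁴ − 98.00⁴)/64 = 8.649×10^6 mm⁴
I = 8.649×10^6 mm⁴ = 8.649×10^-6 m⁴
Effective length L_e = K·L = 0.7 × 5.68 = 3.976 m
P_cr = π²EI / L_e² = π² × 99.1×10⁹ × 8.649×10^-6 / 3.976² = 5.351×10^5 N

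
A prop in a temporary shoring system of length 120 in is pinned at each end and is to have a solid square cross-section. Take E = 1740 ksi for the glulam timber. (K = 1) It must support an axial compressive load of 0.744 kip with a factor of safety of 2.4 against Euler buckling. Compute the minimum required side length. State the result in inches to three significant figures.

Required P_cr = n·P = 2.4 × 0.744 = 1.786 kip
L_e = K·L = 1 × 120 = 120.0 in
Required I = P_cr·L_e²/(π²E) = 1.786×10^3 × 120.0² / (π² × 1.74×10^6) = 1.497 in⁴
Solid square: I = a⁴/12  ⇒  a = (12I)^(1/4) = (12×1.497)^(1/4) = 2.06 in

a ≈ 2.06 in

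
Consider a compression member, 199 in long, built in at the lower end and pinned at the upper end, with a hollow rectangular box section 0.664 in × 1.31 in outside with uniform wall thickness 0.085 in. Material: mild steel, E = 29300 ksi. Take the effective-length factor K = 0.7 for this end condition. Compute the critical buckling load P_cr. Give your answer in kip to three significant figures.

Inner dimensions: h_i = 1.31 − 2×0.085 = 1.140 in, b_i = 0.664 − 2×0.085 = 0.4940 in
Weak-axis I_min = (h_o·b_o³ − h_i·b_i³)/12 with b_o = 0.664, b_i = 0.4940 in (shorter outer/inner sides).
I_min = (1.31×0.664³ − 1.140×0.4940³)/12 = 2.051×10^-2 in⁴
Effective length L_e = K·L = 0.7 × 199 = 139.3 in
P_cr = π²EI / L_e² = π² × 29300×10³ × 2.051×10^-2 / 139.3² = 305.6 lb

P_cr ≈ 0.306 kip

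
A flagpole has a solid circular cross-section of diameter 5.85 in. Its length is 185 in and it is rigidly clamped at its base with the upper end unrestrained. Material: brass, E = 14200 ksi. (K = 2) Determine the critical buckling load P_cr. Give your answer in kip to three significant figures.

I = πd⁴/64 = π×5.85⁴/64 = 57.49 in⁴
Effective length L_e = K·L = 2 × 185 = 370.0 in
P_cr = π²EI / L_e² = π² × 14200×10³ × 57.49 / 370.0² = 5.885×10^4 lb

P_cr ≈ 58.9 kip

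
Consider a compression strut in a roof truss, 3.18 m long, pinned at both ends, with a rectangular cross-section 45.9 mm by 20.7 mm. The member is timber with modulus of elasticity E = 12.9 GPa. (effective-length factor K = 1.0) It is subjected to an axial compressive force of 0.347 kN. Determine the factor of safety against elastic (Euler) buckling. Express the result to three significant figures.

n ≈ 1.23

Buckling occurs about the weak axis: I_min = h·b³/12 with b = 20.7 mm (the shorter side).
I_min = 45.9×20.7³/12 = 3.393×10^4 mm⁴
I = 3.393×10^4 mm⁴ = 3.393×10^-8 m⁴
Effective length L_e = K·L = 1 × 3.18 = 3.180 m
P_cr = π²EI / L_e² = π² × 12.9×10⁹ × 3.393×10^-8 / 3.180² = 427.1 N
Factor of safety n = P_cr / P = 0.42715 / 0.347 = 1.23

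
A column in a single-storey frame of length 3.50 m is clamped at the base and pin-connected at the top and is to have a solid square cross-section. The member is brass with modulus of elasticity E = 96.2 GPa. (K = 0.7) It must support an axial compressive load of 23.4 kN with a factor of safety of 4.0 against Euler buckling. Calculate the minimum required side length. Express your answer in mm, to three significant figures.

Required P_cr = n·P = 4.0 × 23.4 = 93.60 kN
L_e = K·L = 0.7 × 3.50 = 2.450 m
Required I = P_cr·L_e²/(π²E) = 9.360×10^4 × 2.450² / (π² × 9.62×10^10) = 5.917×10^-7 m⁴
I_req = 5.917×10^5 mm⁴
Solid square: I = a⁴/12  ⇒  a = (12I)^(1/4) = (12×5.917×10^5)^(1/4) = 51.6 mm

a ≈ 51.6 mm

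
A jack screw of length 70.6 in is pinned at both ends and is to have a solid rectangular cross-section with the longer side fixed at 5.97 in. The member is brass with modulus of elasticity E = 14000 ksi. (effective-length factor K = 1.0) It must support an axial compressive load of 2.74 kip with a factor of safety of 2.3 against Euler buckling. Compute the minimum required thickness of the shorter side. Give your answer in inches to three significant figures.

Required P_cr = n·P = 2.3 × 2.74 = 6.302 kip
L_e = K·L = 1 × 70.6 = 70.60 in
Required I = P_cr·L_e²/(π²E) = 6.302×10^3 × 70.60² / (π² × 1.40×10^7) = 0.2273 in⁴
Rectangle, weak axis: I_min = h·b³/12 with h = 5.97 in fixed  ⇒  b = (12I/h)^(1/3) = 0.770 in

b ≈ 0.770 in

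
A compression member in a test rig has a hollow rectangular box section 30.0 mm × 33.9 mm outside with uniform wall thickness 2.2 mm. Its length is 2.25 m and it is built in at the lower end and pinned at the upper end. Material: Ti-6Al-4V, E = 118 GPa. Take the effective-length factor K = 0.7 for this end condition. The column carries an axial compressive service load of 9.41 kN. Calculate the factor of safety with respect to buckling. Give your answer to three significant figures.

n ≈ 1.75

Inner dimensions: h_i = 33.9 − 2×2.2 = 29.50 mm, b_i = 30.0 − 2×2.2 = 25.60 mm
Weak-axis I_min = (h_o·b_o³ − h_i·b_i³)/12 with b_o = 30.0, b_i = 25.60 mm (shorter outer/inner sides).
I_min = (33.9×30.0³ − 29.50×25.60³)/12 = 3.503×10^4 mm⁴
I = 3.503×10^4 mm⁴ = 3.503×10^-8 m⁴
Effective length L_e = K·L = 0.7 × 2.25 = 1.575 m
P_cr = π²EI / L_e² = π² × 118×10⁹ × 3.503×10^-8 / 1.575² = 1.645×10^4 N
Factor of safety n = P_cr / P = 16.446 / 9.41 = 1.75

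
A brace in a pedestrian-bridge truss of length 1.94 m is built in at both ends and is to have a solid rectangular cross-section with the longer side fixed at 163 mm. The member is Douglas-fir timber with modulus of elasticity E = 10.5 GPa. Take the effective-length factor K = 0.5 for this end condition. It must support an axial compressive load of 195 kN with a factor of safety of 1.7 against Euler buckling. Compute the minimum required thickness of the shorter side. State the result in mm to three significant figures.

b ≈ 60.5 mm

Required P_cr = n·P = 1.7 × 195 = 331.5 kN
L_e = K·L = 0.5 × 1.94 = 0.9700 m
Required I = P_cr·L_e²/(π²E) = 3.315×10^5 × 0.9700² / (π² × 1.05×10^10) = 3.010×10^-6 m⁴
I_req = 3.010×10^6 mm⁴
Rectangle, weak axis: I_min = h·b³/12 with h = 163 mm fixed  ⇒  b = (12I/h)^(1/3) = 60.5 mm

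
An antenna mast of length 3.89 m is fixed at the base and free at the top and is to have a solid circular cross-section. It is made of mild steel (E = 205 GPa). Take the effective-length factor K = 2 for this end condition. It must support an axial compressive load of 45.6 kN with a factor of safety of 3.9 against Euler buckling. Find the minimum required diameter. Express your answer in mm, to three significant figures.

d ≈ 102 mm

Required P_cr = n·P = 3.9 × 45.6 = 177.8 kN
L_e = K·L = 2 × 3.89 = 7.780 m
Required I = P_cr·L_e²/(π²E) = 1.778×10^5 × 7.780² / (π² × 2.05×10^11) = 5.320×10^-6 m⁴
I_req = 5.320×10^6 mm⁴
Solid circle: I = πd⁴/64  ⇒  d = (64I/π)^(1/4) = (64×5.320×10^6/π)^(1/4) = 102 mm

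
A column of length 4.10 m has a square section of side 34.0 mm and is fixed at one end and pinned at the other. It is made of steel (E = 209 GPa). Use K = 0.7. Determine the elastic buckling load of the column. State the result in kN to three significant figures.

P_cr ≈ 27.9 kN

I = a⁴/12 = 34.0⁴/12 = 1.114×10^5 mm⁴
I = 1.114×10^5 mm⁴ = 1.114×10^-7 m⁴
Effective length L_e = K·L = 0.7 × 4.10 = 2.870 m
P_cr = π²EI / L_e² = π² × 209×10⁹ × 1.114×10^-7 / 2.870² = 2.789×10^4 N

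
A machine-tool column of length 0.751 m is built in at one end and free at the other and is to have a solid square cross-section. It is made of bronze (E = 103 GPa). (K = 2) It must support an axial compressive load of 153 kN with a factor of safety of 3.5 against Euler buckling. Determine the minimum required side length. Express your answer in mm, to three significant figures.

Required P_cr = n·P = 3.5 × 153 = 535.5 kN
L_e = K·L = 2 × 0.751 = 1.502 m
Required I = P_cr·L_e²/(π²E) = 5.355×10^5 × 1.502² / (π² × 1.03×10^11) = 1.188×10^-6 m⁴
I_req = 1.188×10^6 mm⁴
Solid square: I = a⁴/12  ⇒  a = (12I)^(1/4) = (12×1.188×10^6)^(1/4) = 61.5 mm

a ≈ 61.5 mm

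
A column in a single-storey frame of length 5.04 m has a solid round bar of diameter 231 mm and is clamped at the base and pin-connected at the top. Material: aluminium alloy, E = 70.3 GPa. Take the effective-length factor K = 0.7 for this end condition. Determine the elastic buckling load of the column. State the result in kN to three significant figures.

I = πd⁴/64 = π×231⁴/64 = 1.398×10^8 mm⁴
I = 1.398×10^8 mm⁴ = 1.398×10^-4 m⁴
Effective length L_e = K·L = 0.7 × 5.04 = 3.528 m
P_cr = π²EI / L_e² = π² × 70.3×10⁹ × 1.398×10^-4 / 3.528² = 7.791×10^6 N

P_cr ≈ 7790 kN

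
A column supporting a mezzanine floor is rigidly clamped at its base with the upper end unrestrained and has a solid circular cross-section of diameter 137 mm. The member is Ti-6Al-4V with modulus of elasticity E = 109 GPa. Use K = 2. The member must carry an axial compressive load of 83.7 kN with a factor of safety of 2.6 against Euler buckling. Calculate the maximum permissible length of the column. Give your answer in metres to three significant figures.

L_max ≈ 4.62 m

I = πd⁴/64 = π×137⁴/64 = 1.729×10^7 mm⁴
I = 1.729×10^-5 m⁴
Required critical load P_cr = n·P = 2.6 × 83.7 = 217.6 kN = 2.176×10^5 N
From P_cr = π²EI/(K·L)²:  L = (1/K)·√(π²EI/P_cr) = (1/2)·√(π²×1.09×10^11×1.729×10^-5/2.176×10^5)
L = 4.62 m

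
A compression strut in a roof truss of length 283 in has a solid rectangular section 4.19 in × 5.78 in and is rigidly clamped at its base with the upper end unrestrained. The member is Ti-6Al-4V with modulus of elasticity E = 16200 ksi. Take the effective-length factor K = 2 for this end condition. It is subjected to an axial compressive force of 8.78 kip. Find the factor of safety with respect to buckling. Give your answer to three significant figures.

Buckling occurs about the weak axis: I_min = h·b³/12 with b = 4.19 in (the shorter side).
I_min = 5.78×4.19³/12 = 35.43 in⁴
Effective length L_e = K·L = 2 × 283 = 566.0 in
P_cr = π²EI / L_e² = π² × 16200×10³ × 35.43 / 566.0² = 1.768×10^4 lb
Factor of safety n = P_cr / P = 17.684 / 8.78 = 2.01

n ≈ 2.01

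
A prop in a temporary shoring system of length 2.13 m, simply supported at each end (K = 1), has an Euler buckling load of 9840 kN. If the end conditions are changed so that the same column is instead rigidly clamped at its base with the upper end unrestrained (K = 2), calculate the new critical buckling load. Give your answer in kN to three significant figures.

P_cr ≈ 2460 kN

P_cr ∝ 1/K², so P_cr,new = P_cr,old × (K_old/K_new)² = 9840 × (1/2)²
= 9840 × 0.2500 = 2460 kN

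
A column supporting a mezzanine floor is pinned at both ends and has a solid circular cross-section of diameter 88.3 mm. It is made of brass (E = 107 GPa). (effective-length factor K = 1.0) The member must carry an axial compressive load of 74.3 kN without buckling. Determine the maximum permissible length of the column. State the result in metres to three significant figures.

I = πd⁴/64 = π×88.3⁴/64 = 2.984×10^6 mm⁴
I = 2.984×10^-6 m⁴
At the buckling limit P_cr = P = 7.430×10^4 N
From P_cr = π²EI/(K·L)²:  L = (1/K)·√(π²EI/P_cr) = (1/1)·√(π²×1.07×10^11×2.984×10^-6/7.430×10^4)
L = 6.51 m

L_max ≈ 6.51 m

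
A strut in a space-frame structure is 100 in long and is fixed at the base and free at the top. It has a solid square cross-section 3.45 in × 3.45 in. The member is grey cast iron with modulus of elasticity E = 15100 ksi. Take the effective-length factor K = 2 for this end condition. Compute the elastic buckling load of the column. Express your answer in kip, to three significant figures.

P_cr ≈ 44.0 kip

I = a⁴/12 = 3.45⁴/12 = 11.81 in⁴
Effective length L_e = K·L = 2 × 100 = 200.0 in
P_cr = π²EI / L_e² = π² × 15100×10³ × 11.81 / 200.0² = 4.399×10^4 lb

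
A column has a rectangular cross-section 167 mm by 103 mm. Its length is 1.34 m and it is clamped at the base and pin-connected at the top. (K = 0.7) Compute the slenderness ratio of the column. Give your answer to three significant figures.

Buckling occurs about the weak axis: I_min = h·b³/12 with b = 103 mm (the shorter side).
I_min = 167×103³/12 = 1.521×10^7 mm⁴
A = 1.720×10^4 mm²;  r_min = √(I/A) = √(1.521×10^7/1.720×10^4) = 29.73 mm
L_e = K·L = 0.7 × 1.34 m = 0.9380 m = 938.00 mm
λ = L_e / r_min = 938.00 / 29.73 = 31.5

λ ≈ 31.5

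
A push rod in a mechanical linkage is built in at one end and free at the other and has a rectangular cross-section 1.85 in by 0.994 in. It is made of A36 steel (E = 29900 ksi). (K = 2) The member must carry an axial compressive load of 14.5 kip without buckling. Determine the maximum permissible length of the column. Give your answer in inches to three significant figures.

Buckling occurs about the weak axis: I_min = h·b³/12 with b = 0.994 in (the shorter side).
I_min = 1.85×0.994³/12 = 0.1514 in⁴
At the buckling limit P_cr = P = 1.450×10^4 lb
From P_cr = π²EI/(K·L)²:  L = (1/K)·√(π²EI/P_cr) = (1/2)·√(π²×2.99×10^7×0.1514/1.450×10^4)
L = 27.8 in

L_max ≈ 27.8 in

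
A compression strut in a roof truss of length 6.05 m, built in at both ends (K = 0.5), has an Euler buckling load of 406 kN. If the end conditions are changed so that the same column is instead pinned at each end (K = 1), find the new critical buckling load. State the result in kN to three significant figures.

P_cr ∝ 1/K², so P_cr,new = P_cr,old × (K_old/K_new)² = 406 × (0.5/1)²
= 406 × 0.2500 = 102 kN

P_cr ≈ 102 kN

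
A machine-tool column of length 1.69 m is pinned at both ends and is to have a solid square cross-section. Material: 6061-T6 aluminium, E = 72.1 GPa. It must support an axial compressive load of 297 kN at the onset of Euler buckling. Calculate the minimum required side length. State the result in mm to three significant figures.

a ≈ 61.5 mm

L_e = K·L = 1 × 1.69 = 1.690 m
Required I = P_cr·L_e²/(π²E) = 2.970×10^5 × 1.690² / (π² × 7.21×10^10) = 1.192×10^-6 m⁴
I_req = 1.192×10^6 mm⁴
Solid square: I = a⁴/12  ⇒  a = (12I)^(1/4) = (12×1.192×10^6)^(1/4) = 61.5 mm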